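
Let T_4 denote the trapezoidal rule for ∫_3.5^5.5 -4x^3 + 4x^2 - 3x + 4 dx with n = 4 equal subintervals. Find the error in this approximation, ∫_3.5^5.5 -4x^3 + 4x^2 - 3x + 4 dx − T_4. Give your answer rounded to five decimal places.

4.16667

Exact integral: ∫_3.5^5.5 f(x) dx ≈ -619.3333333.
T_4 = -623.5.
Error ≈ -619.3333333 − (-623.5) ≈ 4.16667.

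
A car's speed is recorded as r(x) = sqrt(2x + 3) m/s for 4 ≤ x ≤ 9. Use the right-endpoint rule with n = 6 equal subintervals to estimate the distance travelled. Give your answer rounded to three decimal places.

Δx = (9 − 4)/6 = 5/6.
Right endpoints: 29/6, 17/3, 6.5, 22/3, 49/6, 9.
r(29/6) ≈ 3.559, r(17/3) ≈ 3.786, r(6.5) ≈ 4.000, r(22/3) ≈ 4.203, r(49/6) ≈ 4.397, r(9) ≈ 4.583.
Sum = Δx · [r(29/6) + r(17/3) + r(6.5) + ...].
Sum ≈ 20.440.

20.440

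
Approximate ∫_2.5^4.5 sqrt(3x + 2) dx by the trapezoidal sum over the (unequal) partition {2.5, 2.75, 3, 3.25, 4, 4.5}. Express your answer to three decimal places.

7.052

Subinterval widths: 0.25, 0.25, 0.25, 0.75, 0.5.
f(2.5) ≈ 3.082, f(2.75) ≈ 3.202, f(3) ≈ 3.317, f(3.25) ≈ 3.428, f(4) ≈ 3.742, f(4.5) ≈ 3.937.
On each subinterval the trapezoid contributes (Δx_i/2)·[f(x_{i-1}) + f(x_i)].
Sum ≈ 7.052.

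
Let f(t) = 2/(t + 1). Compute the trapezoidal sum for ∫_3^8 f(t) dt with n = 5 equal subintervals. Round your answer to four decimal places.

1.6302

Δt = (8 − 3)/5 = 1.
f(3) = 0.5, f(4) = 0.4, f(5) = 1/3, f(6) = 2/7, f(7) = 0.25, f(8) = 2/9.
T_5 = (Δt/2)·[f(t_0) + 2f(t_1) + ... + 2f(t_{4}) + f(t_5)].
Sum ≈ 1.6302.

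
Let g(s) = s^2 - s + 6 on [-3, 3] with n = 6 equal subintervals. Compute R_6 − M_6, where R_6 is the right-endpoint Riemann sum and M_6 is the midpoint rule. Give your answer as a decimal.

-1.5

R_6 = 52.
M_6 = 53.5.
R_6 − M_6 = -1.5.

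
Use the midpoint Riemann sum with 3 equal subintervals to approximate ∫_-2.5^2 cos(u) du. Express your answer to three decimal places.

1.659

Δu = (2 − (-2.5))/3 = 1.5.
Midpoints: -1.75, -0.25, 1.25.
f(-1.75) ≈ -0.178, f(-0.25) ≈ 0.969, f(1.25) ≈ 0.315.
Sum = Δu · [f(-1.75) + f(-0.25) + f(1.25)].
Sum ≈ 1.659.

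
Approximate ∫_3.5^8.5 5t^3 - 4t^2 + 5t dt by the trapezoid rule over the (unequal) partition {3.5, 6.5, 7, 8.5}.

Subinterval widths: 3, 0.5, 1.5.
f(3.5) = 182.875, f(6.5) = 1236.625, f(7) = 1554, f(8.5) = 2824.125.
On each subinterval the trapezoid contributes (Δt_i/2)·[f(t_{i-1}) + f(t_i)].
Sum = 6110.5.

6110.5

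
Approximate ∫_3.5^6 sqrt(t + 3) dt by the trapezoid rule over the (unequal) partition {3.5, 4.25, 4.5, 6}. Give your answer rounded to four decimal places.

6.9486

Subinterval widths: 0.75, 0.25, 1.5.
f(3.5) ≈ 2.5495, f(4.25) ≈ 2.6926, f(4.5) ≈ 2.7386, f(6) ≈ 3.0000.
On each subinterval the trapezoid contributes (Δt_i/2)·[f(t_{i-1}) + f(t_i)].
Sum ≈ 6.9486.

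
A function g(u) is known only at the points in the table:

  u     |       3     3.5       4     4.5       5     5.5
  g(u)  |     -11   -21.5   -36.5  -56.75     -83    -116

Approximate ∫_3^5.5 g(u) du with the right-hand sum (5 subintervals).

-156.875

Δu = 0.5.
Sum = 0.5·[(-21.5) + (-36.5) + (-56.75) + (-83) + (-116)] = -156.875.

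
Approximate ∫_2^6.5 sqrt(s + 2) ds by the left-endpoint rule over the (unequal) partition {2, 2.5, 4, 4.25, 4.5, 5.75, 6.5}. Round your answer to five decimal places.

Subinterval widths: 0.5, 1.5, 0.25, 0.25, 1.25, 0.75.
Left endpoints: 2, 2.5, 4, 4.25, 4.5, 5.75.
f(2) ≈ 2.00000, f(2.5) ≈ 2.12132, f(4) ≈ 2.44949, f(4.25) ≈ 2.50000, f(4.5) ≈ 2.54951, f(5.75) ≈ 2.78388.
Sum = Σ Δs_i · f(s_i).
Sum ≈ 10.69415.

10.69415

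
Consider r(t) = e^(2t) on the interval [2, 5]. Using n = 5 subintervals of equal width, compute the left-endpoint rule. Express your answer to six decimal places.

Δt = (5 − 2)/5 = 0.6.
Left endpoints: 2, 2.6, 3.2, 3.8, 4.4.
r(2) ≈ 54.598150, r(2.6) ≈ 181.272242, r(3.2) ≈ 601.845038, r(3.8) ≈ 1998.195895, r(4.4) ≈ 6634.244006.
Sum = Δt · [r(2) + r(2.6) + r(3.2) + r(3.8) + r(4.4)].
Sum ≈ 5682.093199.

5682.093199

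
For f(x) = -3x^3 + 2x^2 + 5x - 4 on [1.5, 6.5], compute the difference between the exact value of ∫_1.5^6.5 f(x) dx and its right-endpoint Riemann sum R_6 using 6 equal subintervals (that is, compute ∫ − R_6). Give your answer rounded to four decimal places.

314.9884

Exact integral: ∫_1.5^6.5 f(x) dx ≈ -1074.166667.
R_6 ≈ -1389.155093.
Error ≈ -1074.166667 − (-1389.155093) ≈ 314.9884.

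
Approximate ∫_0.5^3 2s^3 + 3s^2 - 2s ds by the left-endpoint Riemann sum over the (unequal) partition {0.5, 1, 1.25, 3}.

Subinterval widths: 0.5, 0.25, 1.75.
Left endpoints: 0.5, 1, 1.25.
f(0.5) = 0, f(1) = 3, f(1.25) = 6.09375.
Sum = Σ Δs_i · f(s_i).
Sum = 11.4140625.

11.4140625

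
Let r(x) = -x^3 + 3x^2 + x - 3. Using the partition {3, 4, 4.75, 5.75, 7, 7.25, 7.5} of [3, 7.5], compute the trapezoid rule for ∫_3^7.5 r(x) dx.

Subinterval widths: 1, 0.75, 1, 1.25, 0.25, 0.25.
r(3) = 0, r(4) = -15, r(4.75) = -37.734375, r(5.75) = -88.171875, r(7) = -192, r(7.25) = -219.140625, r(7.5) = -248.625.
On each subinterval the trapezoid contributes (Δx_i/2)·[r(x_{i-1}) + r(x_i)].
Sum = -375.19921875.

-375.19921875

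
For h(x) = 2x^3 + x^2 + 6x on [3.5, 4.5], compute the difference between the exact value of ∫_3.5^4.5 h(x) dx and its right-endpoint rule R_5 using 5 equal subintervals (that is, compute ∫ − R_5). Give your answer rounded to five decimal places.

Exact integral: ∫_3.5^4.5 h(x) dx ≈ 170.0833333.
R_5 = 181.3.
Error ≈ 170.0833333 − 181.3 ≈ -11.21667.

-11.21667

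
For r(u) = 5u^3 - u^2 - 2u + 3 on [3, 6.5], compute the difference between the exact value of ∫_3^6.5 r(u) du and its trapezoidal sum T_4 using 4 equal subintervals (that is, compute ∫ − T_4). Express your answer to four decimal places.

-31.3747

Exact integral: ∫_3^6.5 r(u) du ≈ 2024.786458.
T_4 ≈ 2056.161133.
Error ≈ 2024.786458 − 2056.161133 ≈ -31.3747.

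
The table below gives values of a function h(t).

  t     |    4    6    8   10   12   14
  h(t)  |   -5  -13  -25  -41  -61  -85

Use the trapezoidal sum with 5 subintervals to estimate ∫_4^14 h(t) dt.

-370

Δt = 2.
T_5 = (2/2)·[(-5) + 2·(-13) + 2·(-25) + 2·(-41) + 2·(-61) + (-85)] = -370.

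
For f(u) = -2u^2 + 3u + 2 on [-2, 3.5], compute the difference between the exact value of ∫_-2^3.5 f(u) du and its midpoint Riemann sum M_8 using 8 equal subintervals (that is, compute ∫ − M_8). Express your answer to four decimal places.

-0.4333

Exact integral: ∫_-2^3.5 f(u) du ≈ -10.541667.
M_8 ≈ -10.108398.
Error ≈ -10.541667 − (-10.108398) ≈ -0.4333.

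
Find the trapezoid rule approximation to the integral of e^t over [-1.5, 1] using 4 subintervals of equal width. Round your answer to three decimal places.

Δt = (1 − (-1.5))/4 = 0.625.
f(-1.5) ≈ 0.223, f(-0.875) ≈ 0.417, f(-0.25) ≈ 0.779, f(0.375) ≈ 1.455, f(1) ≈ 2.718.
T_4 = (Δt/2)·[f(t_0) + 2f(t_1) + 2f(t_2) + 2f(t_3) + f(t_4)].
Sum ≈ 2.576.

2.576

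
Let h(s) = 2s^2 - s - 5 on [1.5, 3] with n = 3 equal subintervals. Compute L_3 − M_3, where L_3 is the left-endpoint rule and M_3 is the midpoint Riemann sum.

L_3 = 2.
M_3 = 4.8125.
L_3 − M_3 = -2.8125.

-2.8125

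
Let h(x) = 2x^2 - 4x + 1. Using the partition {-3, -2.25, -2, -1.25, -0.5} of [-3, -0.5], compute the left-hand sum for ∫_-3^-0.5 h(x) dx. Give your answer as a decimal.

47.875

Subinterval widths: 0.75, 0.25, 0.75, 0.75.
Left endpoints: -3, -2.25, -2, -1.25.
h(-3) = 31, h(-2.25) = 20.125, h(-2) = 17, h(-1.25) = 9.125.
Sum = Σ Δx_i · h(x_i).
Sum = 47.875.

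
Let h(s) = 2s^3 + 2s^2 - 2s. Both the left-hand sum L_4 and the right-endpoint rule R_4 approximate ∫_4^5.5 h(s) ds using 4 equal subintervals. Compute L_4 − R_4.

L_4 ≈ 341.431641.
R_4 ≈ 427.775391.
L_4 − R_4 = -86.34375.

-86.34375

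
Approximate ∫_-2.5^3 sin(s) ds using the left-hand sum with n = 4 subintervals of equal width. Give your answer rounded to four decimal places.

-0.3504

Δs = (3 − (-2.5))/4 = 1.375.
Left endpoints: -2.5, -1.125, 0.25, 1.625.
f(-2.5) ≈ -0.5985, f(-1.125) ≈ -0.9023, f(0.25) ≈ 0.2474, f(1.625) ≈ 0.9985.
Sum = Δs · [f(-2.5) + f(-1.125) + f(0.25) + f(1.625)].
Sum ≈ -0.3504.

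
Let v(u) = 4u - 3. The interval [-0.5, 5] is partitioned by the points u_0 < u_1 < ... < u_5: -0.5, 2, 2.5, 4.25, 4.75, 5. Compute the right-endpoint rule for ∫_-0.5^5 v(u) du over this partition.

52.75

Subinterval widths: 2.5, 0.5, 1.75, 0.5, 0.25.
Right endpoints: 2, 2.5, 4.25, 4.75, 5.
v(2) = 5, v(2.5) = 7, v(4.25) = 14, v(4.75) = 16, v(5) = 17.
Sum = Σ Δu_i · v(u_i).
Sum = 52.75.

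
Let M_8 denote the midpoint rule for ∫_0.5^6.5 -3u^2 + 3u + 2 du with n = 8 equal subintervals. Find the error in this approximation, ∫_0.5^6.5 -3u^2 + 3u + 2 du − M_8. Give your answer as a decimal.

-0.84375

Exact integral: ∫_0.5^6.5 f(u) du = -199.5.
M_8 = -198.65625.
Error = -199.5 − (-198.65625) = -0.84375.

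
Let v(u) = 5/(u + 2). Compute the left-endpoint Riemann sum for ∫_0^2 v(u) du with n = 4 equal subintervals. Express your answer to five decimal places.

3.79762

Δu = (2 − 0)/4 = 0.5.
Left endpoints: 0, 0.5, 1, 1.5.
v(0) = 2.5, v(0.5) = 2, v(1) = 5/3, v(1.5) = 10/7.
Sum = Δu · [v(0) + v(0.5) + v(1) + v(1.5)].
Sum ≈ 3.79762.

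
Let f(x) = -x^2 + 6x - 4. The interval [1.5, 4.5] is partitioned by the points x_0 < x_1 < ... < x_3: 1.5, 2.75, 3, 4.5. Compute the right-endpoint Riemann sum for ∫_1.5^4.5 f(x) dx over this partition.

11.546875

Subinterval widths: 1.25, 0.25, 1.5.
Right endpoints: 2.75, 3, 4.5.
f(2.75) = 4.9375, f(3) = 5, f(4.5) = 2.75.
Sum = Σ Δx_i · f(x_i).
Sum = 11.546875.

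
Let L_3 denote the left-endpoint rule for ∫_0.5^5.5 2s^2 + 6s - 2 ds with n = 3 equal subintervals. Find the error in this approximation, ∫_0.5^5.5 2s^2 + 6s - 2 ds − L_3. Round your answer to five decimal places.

Exact integral: ∫_0.5^5.5 f(s) ds ≈ 190.8333333.
L_3 ≈ 120.4629630.
Error ≈ 190.8333333 − 120.4629630 ≈ 70.37037.

70.37037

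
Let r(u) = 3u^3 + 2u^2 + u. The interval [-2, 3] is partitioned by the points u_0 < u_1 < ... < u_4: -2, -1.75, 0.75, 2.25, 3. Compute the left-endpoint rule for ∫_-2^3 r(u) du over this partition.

Subinterval widths: 0.25, 2.5, 1.5, 0.75.
Left endpoints: -2, -1.75, 0.75, 2.25.
r(-2) = -18, r(-1.75) = -11.703125, r(0.75) = 3.140625, r(2.25) = 46.546875.
Sum = Σ Δu_i · r(u_i).
Sum = 5.86328125.

5.86328125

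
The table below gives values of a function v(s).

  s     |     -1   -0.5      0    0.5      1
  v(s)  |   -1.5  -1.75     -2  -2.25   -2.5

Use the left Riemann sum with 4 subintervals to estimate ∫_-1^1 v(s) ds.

Δs = 0.5.
Sum = 0.5·[(-1.5) + (-1.75) + (-2) + (-2.25)] = -3.75.

-3.75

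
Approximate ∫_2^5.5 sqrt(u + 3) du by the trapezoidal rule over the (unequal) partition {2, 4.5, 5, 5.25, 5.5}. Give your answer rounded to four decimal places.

9.0462

Subinterval widths: 2.5, 0.5, 0.25, 0.25.
f(2) ≈ 2.2361, f(4.5) ≈ 2.7386, f(5) ≈ 2.8284, f(5.25) ≈ 2.8723, f(5.5) ≈ 2.9155.
On each subinterval the trapezoid contributes (Δu_i/2)·[f(u_{i-1}) + f(u_i)].
Sum ≈ 9.0462.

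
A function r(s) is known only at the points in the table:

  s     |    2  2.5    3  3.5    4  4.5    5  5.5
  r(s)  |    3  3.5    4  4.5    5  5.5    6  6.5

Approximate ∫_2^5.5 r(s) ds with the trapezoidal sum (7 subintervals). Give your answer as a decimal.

16.625

Δs = 0.5.
T_7 = (0.5/2)·[3 + 2·3.5 + 2·4 + 2·4.5 + 2·5 + 2·5.5 + 2·6 + 6.5] = 16.625.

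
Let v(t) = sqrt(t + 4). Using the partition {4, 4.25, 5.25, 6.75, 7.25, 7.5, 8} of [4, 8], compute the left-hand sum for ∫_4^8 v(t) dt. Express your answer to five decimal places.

12.31493

Subinterval widths: 0.25, 1, 1.5, 0.5, 0.25, 0.5.
Left endpoints: 4, 4.25, 5.25, 6.75, 7.25, 7.5.
v(4) ≈ 2.82843, v(4.25) ≈ 2.87228, v(5.25) ≈ 3.04138, v(6.75) ≈ 3.27872, v(7.25) ≈ 3.35410, v(7.5) ≈ 3.39116.
Sum = Σ Δt_i · v(t_i).
Sum ≈ 12.31493.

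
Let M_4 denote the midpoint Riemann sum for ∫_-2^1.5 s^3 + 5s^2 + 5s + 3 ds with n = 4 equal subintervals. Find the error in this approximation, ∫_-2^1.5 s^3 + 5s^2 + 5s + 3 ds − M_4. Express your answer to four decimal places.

Exact integral: ∫_-2^1.5 f(s) ds ≈ 22.348958.
M_4 ≈ 21.399902.
Error ≈ 22.348958 − 21.399902 ≈ 0.9491.

0.9491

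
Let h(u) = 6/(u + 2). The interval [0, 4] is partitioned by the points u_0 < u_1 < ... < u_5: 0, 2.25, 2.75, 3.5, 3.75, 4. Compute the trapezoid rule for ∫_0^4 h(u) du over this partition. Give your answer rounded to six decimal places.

Subinterval widths: 2.25, 0.5, 0.75, 0.25, 0.25.
h(0) = 3, h(2.25) = 24/17, h(2.75) = 24/19, h(3.5) = 12/11, h(3.75) = 24/23, h(4) = 1.
On each subinterval the trapezoid contributes (Δu_i/2)·[h(u_{i-1}) + h(u_i)].
Sum ≈ 7.036974.

7.036974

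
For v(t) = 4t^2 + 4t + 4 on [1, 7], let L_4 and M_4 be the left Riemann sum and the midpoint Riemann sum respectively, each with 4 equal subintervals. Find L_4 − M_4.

L_4 = 423.
M_4 = 571.5.
L_4 − M_4 = -148.5.

-148.5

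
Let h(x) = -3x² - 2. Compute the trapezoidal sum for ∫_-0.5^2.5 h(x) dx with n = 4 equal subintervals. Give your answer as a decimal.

Δx = (2.5 − (-0.5))/4 = 0.75.
h(-0.5) = -2.75, h(0.25) = -2.1875, h(1) = -5, h(1.75) = -11.1875, h(2.5) = -20.75.
T_4 = (Δx/2)·[h(x_0) + 2h(x_1) + 2h(x_2) + 2h(x_3) + h(x_4)].
Sum = -22.59375.

-22.59375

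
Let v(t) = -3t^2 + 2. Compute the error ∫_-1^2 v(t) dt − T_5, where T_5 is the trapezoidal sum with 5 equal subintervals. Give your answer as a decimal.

Exact integral: ∫_-1^2 v(t) dt = -3.
T_5 = -3.54.
Error = -3 − (-3.54) = 0.54.

0.54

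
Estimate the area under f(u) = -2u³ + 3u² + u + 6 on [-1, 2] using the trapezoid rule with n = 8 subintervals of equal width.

21

Δu = (2 − (-1))/8 = 0.375.
f(-1) = 10, f(-0.625) = 7.03515625, f(-0.25) = 5.96875, f(0.125) = 6.16796875, f(0.5) = 7, f(0.875) = 7.83203125, f(1.25) = 8.03125, f(1.625) = 6.96484375, f(2) = 4.
T_8 = (Δu/2)·[f(u_0) + 2f(u_1) + ... + 2f(u_{7}) + f(u_8)].
Sum = 21.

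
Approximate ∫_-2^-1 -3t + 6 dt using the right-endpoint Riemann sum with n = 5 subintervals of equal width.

10.2

Δt = (-1 − (-2))/5 = 0.2.
Right endpoints: -1.8, -1.6, -1.4, -1.2, -1.
f(-1.8) = 11.4, f(-1.6) = 10.8, f(-1.4) = 10.2, f(-1.2) = 9.6, f(-1) = 9.
Sum = Δt · [f(-1.8) + f(-1.6) + f(-1.4) + f(-1.2) + f(-1)].
Sum = 10.2.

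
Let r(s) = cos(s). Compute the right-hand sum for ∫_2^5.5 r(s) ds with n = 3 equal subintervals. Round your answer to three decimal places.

-0.771

Δs = (5.5 − 2)/3 = 7/6.
Right endpoints: 19/6, 13/3, 5.5.
r(19/6) ≈ -1.000, r(13/3) ≈ -0.370, r(5.5) ≈ 0.709.
Sum = Δs · [r(19/6) + r(13/3) + r(5.5)].
Sum ≈ -0.771.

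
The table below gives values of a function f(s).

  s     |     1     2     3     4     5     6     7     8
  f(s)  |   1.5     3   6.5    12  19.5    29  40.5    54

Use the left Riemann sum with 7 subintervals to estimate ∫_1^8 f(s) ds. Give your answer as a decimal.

Δs = 1.
Sum = 1·[1.5 + 3 + 6.5 + 12 + 19.5 + 29 + 40.5] = 112.

112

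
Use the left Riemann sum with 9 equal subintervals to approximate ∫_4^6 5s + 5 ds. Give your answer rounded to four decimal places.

Δs = (6 − 4)/9 = 2/9.
Left endpoints: 4, 38/9, 40/9, 14/3, 44/9, 46/9, 16/3, 50/9, 52/9.
f(4) = 25, f(38/9) = 235/9, f(40/9) = 245/9, f(14/3) = 85/3, f(44/9) = 265/9, f(46/9) = 275/9, f(16/3) = 95/3, f(50/9) = 295/9, f(52/9) = 305/9.
Sum = Δs · [f(4) + f(38/9) + f(40/9) + ...].
Sum ≈ 58.8889.

58.8889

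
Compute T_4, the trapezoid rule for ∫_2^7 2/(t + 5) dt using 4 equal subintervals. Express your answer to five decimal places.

Δt = (7 − 2)/4 = 1.25.
f(2) = 2/7, f(3.25) = 8/33, f(4.5) = 4/19, f(5.75) = 8/43, f(7) = 1/6.
T_4 = (Δt/2)·[f(t_0) + 2f(t_1) + 2f(t_2) + 2f(t_3) + f(t_4)].
Sum ≈ 1.08148.

1.08148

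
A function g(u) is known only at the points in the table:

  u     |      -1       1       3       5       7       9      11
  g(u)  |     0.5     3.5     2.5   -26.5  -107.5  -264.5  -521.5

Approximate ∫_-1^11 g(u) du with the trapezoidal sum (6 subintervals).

Δu = 2.
T_6 = (2/2)·[0.5 + 2·3.5 + 2·2.5 + 2·(-26.5) + 2·(-107.5) + 2·(-264.5) + (-521.5)] = -1306.

-1306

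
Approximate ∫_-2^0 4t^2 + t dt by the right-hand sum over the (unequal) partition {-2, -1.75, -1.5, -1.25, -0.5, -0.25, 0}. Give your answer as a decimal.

Subinterval widths: 0.25, 0.25, 0.25, 0.75, 0.25, 0.25.
Right endpoints: -1.75, -1.5, -1.25, -0.5, -0.25, 0.
f(-1.75) = 10.5, f(-1.5) = 7.5, f(-1.25) = 5, f(-0.5) = 0.5, f(-0.25) = 0, f(0) = 0.
Sum = Σ Δt_i · f(t_i).
Sum = 6.125.

6.125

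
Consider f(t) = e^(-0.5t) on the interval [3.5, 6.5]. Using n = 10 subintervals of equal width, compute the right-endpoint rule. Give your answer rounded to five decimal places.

0.25026

Δt = (6.5 − 3.5)/10 = 0.3.
Right endpoints: 3.8, 4.1, 4.4, 4.7, 5, 5.3, 5.6, 5.9, 6.2, 6.5.
f(3.8) ≈ 0.14957, f(4.1) ≈ 0.12873, f(4.4) ≈ 0.11080, f(4.7) ≈ 0.09537, f(5) ≈ 0.08208, f(5.3) ≈ 0.07065, f(5.6) ≈ 0.06081, f(5.9) ≈ 0.05234, f(6.2) ≈ 0.04505, f(6.5) ≈ 0.03877.
Sum = Δt · [f(3.8) + f(4.1) + f(4.4) + ...].
Sum ≈ 0.25026.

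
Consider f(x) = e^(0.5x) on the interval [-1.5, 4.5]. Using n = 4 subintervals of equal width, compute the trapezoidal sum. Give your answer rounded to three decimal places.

Δx = (4.5 − (-1.5))/4 = 1.5.
f(-1.5) ≈ 0.472, f(0) ≈ 1.000, f(1.5) ≈ 2.117, f(3) ≈ 4.482, f(4.5) ≈ 9.488.
T_4 = (Δx/2)·[f(x_0) + 2f(x_1) + 2f(x_2) + 2f(x_3) + f(x_4)].
Sum ≈ 18.868.

18.868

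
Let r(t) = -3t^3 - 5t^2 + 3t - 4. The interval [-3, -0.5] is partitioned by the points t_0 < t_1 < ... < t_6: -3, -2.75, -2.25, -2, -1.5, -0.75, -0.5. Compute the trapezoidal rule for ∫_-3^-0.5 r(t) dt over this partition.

-6.171875

Subinterval widths: 0.25, 0.5, 0.25, 0.5, 0.75, 0.25.
r(-3) = 23, r(-2.75) = 12.328125, r(-2.25) = -1.890625, r(-2) = -6, r(-1.5) = -9.625, r(-0.75) = -7.796875, r(-0.5) = -6.375.
On each subinterval the trapezoid contributes (Δt_i/2)·[r(t_{i-1}) + r(t_i)].
Sum = -6.171875.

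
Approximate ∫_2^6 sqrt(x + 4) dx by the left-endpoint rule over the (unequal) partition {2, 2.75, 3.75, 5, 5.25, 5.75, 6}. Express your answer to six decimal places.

Subinterval widths: 0.75, 1, 1.25, 0.25, 0.5, 0.25.
Left endpoints: 2, 2.75, 3.75, 5, 5.25, 5.75.
f(2) ≈ 2.449490, f(2.75) ≈ 2.598076, f(3.75) ≈ 2.783882, f(5) ≈ 3.000000, f(5.25) ≈ 3.041381, f(5.75) ≈ 3.122499.
Sum = Σ Δx_i · f(x_i).
Sum ≈ 10.966362.

10.966362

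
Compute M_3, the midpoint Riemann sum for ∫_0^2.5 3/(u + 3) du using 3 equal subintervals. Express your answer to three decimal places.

1.812

Δu = (2.5 − 0)/3 = 5/6.
Midpoints: 5/12, 1.25, 25/12.
f(5/12) = 36/41, f(1.25) = 12/17, f(25/12) = 36/61.
Sum = Δu · [f(5/12) + f(1.25) + f(25/12)].
Sum ≈ 1.812.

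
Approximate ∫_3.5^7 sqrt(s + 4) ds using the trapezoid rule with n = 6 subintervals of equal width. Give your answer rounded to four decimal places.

Δs = (7 − 3.5)/6 = 7/12.
f(3.5) ≈ 2.7386, f(49/12) ≈ 2.8431, f(14/3) ≈ 2.9439, f(5.25) ≈ 3.0414, f(35/6) ≈ 3.1358, f(77/12) ≈ 3.2275, f(7) ≈ 3.3166.
T_6 = (Δs/2)·[f(s_0) + 2f(s_1) + ... + 2f(s_{5}) + f(s_6)].
Sum ≈ 10.6279.

10.6279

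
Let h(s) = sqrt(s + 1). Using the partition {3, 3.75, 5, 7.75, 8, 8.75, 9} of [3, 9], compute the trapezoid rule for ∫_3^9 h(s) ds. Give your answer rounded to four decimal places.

Subinterval widths: 0.75, 1.25, 2.75, 0.25, 0.75, 0.25.
h(3) ≈ 2.0000, h(3.75) ≈ 2.1794, h(5) ≈ 2.4495, h(7.75) ≈ 2.9580, h(8) ≈ 3.0000, h(8.75) ≈ 3.1225, h(9) ≈ 3.1623.
On each subinterval the trapezoid contributes (Δs_i/2)·[h(s_{i-1}) + h(s_i)].
Sum ≈ 15.7220.

15.7220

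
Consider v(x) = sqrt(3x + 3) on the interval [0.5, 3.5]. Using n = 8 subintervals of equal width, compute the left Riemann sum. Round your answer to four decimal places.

8.6067

Δx = (3.5 − 0.5)/8 = 0.375.
Left endpoints: 0.5, 0.875, 1.25, 1.625, 2, 2.375, 2.75, 3.125.
v(0.5) ≈ 2.1213, v(0.875) ≈ 2.3717, v(1.25) ≈ 2.5981, v(1.625) ≈ 2.8062, v(2) ≈ 3.0000, v(2.375) ≈ 3.1820, v(2.75) ≈ 3.3541, v(3.125) ≈ 3.5178.
Sum = Δx · [v(0.5) + v(0.875) + v(1.25) + ...].
Sum ≈ 8.6067.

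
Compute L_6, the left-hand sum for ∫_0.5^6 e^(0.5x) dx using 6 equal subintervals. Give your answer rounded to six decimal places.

29.641641

Δx = (6 − 0.5)/6 = 11/12.
Left endpoints: 0.5, 17/12, 7/3, 3.25, 25/6, 61/12.
f(0.5) ≈ 1.284025, f(17/12) ≈ 2.030604, f(7/3) ≈ 3.211271, f(3.25) ≈ 5.078419, f(25/6) ≈ 8.031195, f(61/12) ≈ 12.700821.
Sum = Δx · [f(0.5) + f(17/12) + f(7/3) + ...].
Sum ≈ 29.641641.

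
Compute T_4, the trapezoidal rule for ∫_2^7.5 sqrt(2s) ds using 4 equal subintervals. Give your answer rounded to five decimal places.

Δs = (7.5 − 2)/4 = 1.375.
f(2) ≈ 2.00000, f(3.375) ≈ 2.59808, f(4.75) ≈ 3.08221, f(6.125) ≈ 3.50000, f(7.5) ≈ 3.87298.
T_4 = (Δs/2)·[f(s_0) + 2f(s_1) + 2f(s_2) + 2f(s_3) + f(s_4)].
Sum ≈ 16.66057.

16.66057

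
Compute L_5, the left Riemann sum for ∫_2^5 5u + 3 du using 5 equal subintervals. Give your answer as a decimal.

57

Δu = (5 − 2)/5 = 0.6.
Left endpoints: 2, 2.6, 3.2, 3.8, 4.4.
f(2) = 13, f(2.6) = 16, f(3.2) = 19, f(3.8) = 22, f(4.4) = 25.
Sum = Δu · [f(2) + f(2.6) + f(3.2) + f(3.8) + f(4.4)].
Sum = 57.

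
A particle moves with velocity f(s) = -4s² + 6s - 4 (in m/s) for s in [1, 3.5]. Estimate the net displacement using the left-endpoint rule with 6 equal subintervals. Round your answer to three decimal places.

-26.123

Δs = (3.5 − 1)/6 = 5/12.
Left endpoints: 1, 17/12, 11/6, 2.25, 8/3, 37/12.
f(1) = -2, f(17/12) = -127/36, f(11/6) = -58/9, f(2.25) = -10.75, f(8/3) = -148/9, f(37/12) = -847/36.
Sum = Δs · [f(1) + f(17/12) + f(11/6) + ...].
Sum ≈ -26.123.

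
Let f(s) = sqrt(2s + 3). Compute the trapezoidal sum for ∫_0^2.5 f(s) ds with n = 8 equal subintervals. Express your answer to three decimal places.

5.809

Δs = (2.5 − 0)/8 = 0.3125.
f(0) ≈ 1.732, f(0.3125) ≈ 1.904, f(0.625) ≈ 2.062, f(0.9375) ≈ 2.208, f(1.25) ≈ 2.345, f(1.5625) ≈ 2.475, f(1.875) ≈ 2.598, f(2.1875) ≈ 2.716, f(2.5) ≈ 2.828.
T_8 = (Δs/2)·[f(s_0) + 2f(s_1) + ... + 2f(s_{7}) + f(s_8)].
Sum ≈ 5.809.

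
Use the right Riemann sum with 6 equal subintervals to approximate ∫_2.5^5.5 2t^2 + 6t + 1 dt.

Δt = (5.5 − 2.5)/6 = 0.5.
Right endpoints: 3, 3.5, 4, 4.5, 5, 5.5.
f(3) = 37, f(3.5) = 46.5, f(4) = 57, f(4.5) = 68.5, f(5) = 81, f(5.5) = 94.5.
Sum = Δt · [f(3) + f(3.5) + f(4) + ...].
Sum = 192.25.

192.25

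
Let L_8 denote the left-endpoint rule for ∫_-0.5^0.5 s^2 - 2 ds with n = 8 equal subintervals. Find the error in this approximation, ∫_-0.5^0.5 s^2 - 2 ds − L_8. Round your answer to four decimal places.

Exact integral: ∫_-0.5^0.5 f(s) ds ≈ -1.916667.
L_8 = -1.9140625.
Error ≈ -1.916667 − (-1.9140625) ≈ -0.0026.

-0.0026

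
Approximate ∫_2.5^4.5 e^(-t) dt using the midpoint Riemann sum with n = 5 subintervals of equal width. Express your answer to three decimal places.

Δt = (4.5 − 2.5)/5 = 0.4.
Midpoints: 2.7, 3.1, 3.5, 3.9, 4.3.
f(2.7) ≈ 0.067, f(3.1) ≈ 0.045, f(3.5) ≈ 0.030, f(3.9) ≈ 0.020, f(4.3) ≈ 0.014.
Sum = Δt · [f(2.7) + f(3.1) + f(3.5) + f(3.9) + f(4.3)].
Sum ≈ 0.071.

0.071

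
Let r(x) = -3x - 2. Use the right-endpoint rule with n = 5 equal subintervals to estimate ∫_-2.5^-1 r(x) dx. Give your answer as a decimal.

Δx = (-1 − (-2.5))/5 = 0.3.
Right endpoints: -2.2, -1.9, -1.6, -1.3, -1.
r(-2.2) = 4.6, r(-1.9) = 3.7, r(-1.6) = 2.8, r(-1.3) = 1.9, r(-1) = 1.
Sum = Δx · [r(-2.2) + r(-1.9) + r(-1.6) + r(-1.3) + r(-1)].
Sum = 4.2.

4.2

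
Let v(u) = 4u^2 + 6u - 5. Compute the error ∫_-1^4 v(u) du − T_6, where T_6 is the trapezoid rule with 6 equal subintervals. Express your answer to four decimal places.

-2.3148

Exact integral: ∫_-1^4 v(u) du ≈ 106.666667.
T_6 ≈ 108.981481.
Error ≈ 106.666667 − 108.981481 ≈ -2.3148.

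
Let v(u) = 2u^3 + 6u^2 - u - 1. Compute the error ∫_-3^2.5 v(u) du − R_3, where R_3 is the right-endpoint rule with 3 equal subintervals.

Exact integral: ∫_-3^2.5 v(u) du = 60.15625.
R_3 = 132.
Error = 60.15625 − 132 = -71.84375.

-71.84375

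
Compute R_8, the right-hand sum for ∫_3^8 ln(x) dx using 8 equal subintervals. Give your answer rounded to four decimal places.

Δx = (8 − 3)/8 = 0.625.
Right endpoints: 3.625, 4.25, 4.875, 5.5, 6.125, 6.75, 7.375, 8.
f(3.625) ≈ 1.2879, f(4.25) ≈ 1.4469, f(4.875) ≈ 1.5841, f(5.5) ≈ 1.7047, f(6.125) ≈ 1.8124, f(6.75) ≈ 1.9095, f(7.375) ≈ 1.9981, f(8) ≈ 2.0794.
Sum = Δx · [f(3.625) + f(4.25) + f(4.875) + ...].
Sum ≈ 8.6394.

8.6394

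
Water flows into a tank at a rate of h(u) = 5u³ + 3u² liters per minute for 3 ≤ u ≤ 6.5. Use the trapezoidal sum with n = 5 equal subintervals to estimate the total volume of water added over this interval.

Δu = (6.5 − 3)/5 = 0.7.
h(3) = 162, h(3.7) = 294.335, h(4.4) = 484, h(5.1) = 741.285, h(5.8) = 1076.48, h(6.5) = 1499.875.
T_5 = (Δu/2)·[h(u_0) + 2h(u_1) + ... + 2h(u_{4}) + h(u_5)].
Sum = 2398.92625.

2398.92625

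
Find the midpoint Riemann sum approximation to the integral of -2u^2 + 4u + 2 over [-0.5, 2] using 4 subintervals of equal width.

Δu = (2 − (-0.5))/4 = 0.625.
Midpoints: -0.1875, 0.4375, 1.0625, 1.6875.
f(-0.1875) = 1.1796875, f(0.4375) = 3.3671875, f(1.0625) = 3.9921875, f(1.6875) = 3.0546875.
Sum = Δu · [f(-0.1875) + f(0.4375) + f(1.0625) + f(1.6875)].
Sum = 7.24609375.

7.24609375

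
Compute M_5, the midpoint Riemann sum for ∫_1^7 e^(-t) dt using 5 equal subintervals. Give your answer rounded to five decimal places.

0.34584

Δt = (7 − 1)/5 = 1.2.
Midpoints: 1.6, 2.8, 4, 5.2, 6.4.
f(1.6) ≈ 0.20190, f(2.8) ≈ 0.06081, f(4) ≈ 0.01832, f(5.2) ≈ 0.00552, f(6.4) ≈ 0.00166.
Sum = Δt · [f(1.6) + f(2.8) + f(4) + f(5.2) + f(6.4)].
Sum ≈ 0.34584.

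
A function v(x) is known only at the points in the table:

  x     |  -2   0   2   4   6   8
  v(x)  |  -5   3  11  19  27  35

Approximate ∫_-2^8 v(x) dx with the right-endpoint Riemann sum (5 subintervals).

Δx = 2.
Sum = 2·[3 + 11 + 19 + 27 + 35] = 190.

190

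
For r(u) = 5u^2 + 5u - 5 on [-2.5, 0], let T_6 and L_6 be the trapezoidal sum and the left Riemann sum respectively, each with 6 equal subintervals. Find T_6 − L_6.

-3.90625

T_6 ≈ -1.721644.
L_6 ≈ 2.184606.
T_6 − L_6 = -3.90625.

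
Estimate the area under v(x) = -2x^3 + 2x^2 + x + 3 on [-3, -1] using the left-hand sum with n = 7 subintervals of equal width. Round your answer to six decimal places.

69.142857

Δx = (-1 − (-3))/7 = 2/7.
Left endpoints: -3, -19/7, -17/7, -15/7, -13/7, -11/7, -9/7.
v(-3) = 72, v(-19/7) = 18870/343, v(-17/7) = 14068/343, v(-15/7) = 10194/343, v(-13/7) = 7152/343, v(-11/7) = 4846/343, v(-9/7) = 3180/343.
Sum = Δx · [v(-3) + v(-19/7) + v(-17/7) + ...].
Sum ≈ 69.142857.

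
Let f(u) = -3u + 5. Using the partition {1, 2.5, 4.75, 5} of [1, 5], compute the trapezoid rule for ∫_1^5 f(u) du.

-16

Subinterval widths: 1.5, 2.25, 0.25.
f(1) = 2, f(2.5) = -2.5, f(4.75) = -9.25, f(5) = -10.
On each subinterval the trapezoid contributes (Δu_i/2)·[f(u_{i-1}) + f(u_i)].
Sum = -16.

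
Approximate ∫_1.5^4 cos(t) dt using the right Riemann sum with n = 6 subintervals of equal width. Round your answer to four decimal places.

-1.8798

Δt = (4 − 1.5)/6 = 5/12.
Right endpoints: 23/12, 7/3, 2.75, 19/6, 43/12, 4.
f(23/12) ≈ -0.3390, f(7/3) ≈ -0.6908, f(2.75) ≈ -0.9243, f(19/6) ≈ -0.9997, f(43/12) ≈ -0.9040, f(4) ≈ -0.6536.
Sum = Δt · [f(23/12) + f(7/3) + f(2.75) + ...].
Sum ≈ -1.8798.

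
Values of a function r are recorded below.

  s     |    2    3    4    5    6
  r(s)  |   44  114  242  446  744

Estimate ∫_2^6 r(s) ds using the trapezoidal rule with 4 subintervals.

Δs = 1.
T_4 = (1/2)·[44 + 2·114 + 2·242 + 2·446 + 744] = 1196.

1196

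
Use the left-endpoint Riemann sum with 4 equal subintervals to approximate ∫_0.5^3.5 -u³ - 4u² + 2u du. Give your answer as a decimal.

-53.53125

Δu = (3.5 − 0.5)/4 = 0.75.
Left endpoints: 0.5, 1.25, 2, 2.75.
f(0.5) = -0.125, f(1.25) = -5.703125, f(2) = -20, f(2.75) = -45.546875.
Sum = Δu · [f(0.5) + f(1.25) + f(2) + f(2.75)].
Sum = -53.53125.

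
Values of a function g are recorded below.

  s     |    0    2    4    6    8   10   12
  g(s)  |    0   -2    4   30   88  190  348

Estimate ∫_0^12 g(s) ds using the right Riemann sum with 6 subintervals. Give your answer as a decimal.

1316

Δs = 2.
Sum = 2·[(-2) + 4 + 30 + 88 + 190 + 348] = 1316.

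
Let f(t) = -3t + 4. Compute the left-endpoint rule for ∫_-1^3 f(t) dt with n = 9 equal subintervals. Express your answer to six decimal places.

Δt = (3 − (-1))/9 = 4/9.
Left endpoints: -1, -5/9, -1/9, 1/3, 7/9, 11/9, 5/3, 19/9, 23/9.
f(-1) = 7, f(-5/9) = 17/3, f(-1/9) = 13/3, f(1/3) = 3, f(7/9) = 5/3, f(11/9) = 1/3, f(5/3) = -1, f(19/9) = -7/3, f(23/9) = -11/3.
Sum = Δt · [f(-1) + f(-5/9) + f(-1/9) + ...].
Sum ≈ 6.666667.

6.666667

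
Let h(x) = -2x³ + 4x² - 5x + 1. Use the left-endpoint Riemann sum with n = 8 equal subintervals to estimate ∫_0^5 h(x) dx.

-152.2265625

Δx = (5 − 0)/8 = 0.625.
Left endpoints: 0, 0.625, 1.25, 1.875, 2.5, 3.125, 3.75, 4.375.
h(0) = 1, h(0.625) = -1.05078125, h(1.25) = -2.90625, h(1.875) = -7.49609375, h(2.5) = -17.75, h(3.125) = -36.59765625, h(3.75) = -66.96875, h(4.375) = -111.79296875.
Sum = Δx · [h(0) + h(0.625) + h(1.25) + ...].
Sum = -152.2265625.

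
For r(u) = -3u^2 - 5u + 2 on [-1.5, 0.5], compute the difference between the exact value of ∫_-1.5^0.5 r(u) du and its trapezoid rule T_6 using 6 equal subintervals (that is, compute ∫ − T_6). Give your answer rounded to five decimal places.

Exact integral: ∫_-1.5^0.5 r(u) du = 5.5.
T_6 ≈ 5.3888889.
Error ≈ 5.5 − 5.3888889 ≈ 0.11111.

0.11111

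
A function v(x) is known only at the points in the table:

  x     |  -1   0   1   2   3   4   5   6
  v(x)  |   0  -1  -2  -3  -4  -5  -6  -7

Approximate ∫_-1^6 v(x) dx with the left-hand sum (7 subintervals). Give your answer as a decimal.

Δx = 1.
Sum = 1·[0 + (-1) + (-2) + (-3) + (-4) + (-5) + (-6)] = -21.

-21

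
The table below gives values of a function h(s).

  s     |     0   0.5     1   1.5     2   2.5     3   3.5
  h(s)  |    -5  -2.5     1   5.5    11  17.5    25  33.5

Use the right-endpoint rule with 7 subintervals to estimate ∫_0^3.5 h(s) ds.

Δs = 0.5.
Sum = 0.5·[(-2.5) + 1 + 5.5 + 11 + 17.5 + 25 + 33.5] = 45.5.

45.5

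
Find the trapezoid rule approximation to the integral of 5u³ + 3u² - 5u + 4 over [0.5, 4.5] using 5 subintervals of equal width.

Δu = (4.5 − 0.5)/5 = 0.8.
f(0.5) = 2.875, f(1.3) = 13.555, f(2.1) = 53.035, f(2.9) = 136.675, f(3.7) = 279.835, f(4.5) = 497.875.
T_5 = (Δu/2)·[f(u_0) + 2f(u_1) + ... + 2f(u_{4}) + f(u_5)].
Sum = 586.78.

586.78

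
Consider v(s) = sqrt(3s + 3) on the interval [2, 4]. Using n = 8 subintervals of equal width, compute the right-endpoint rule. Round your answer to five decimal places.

Δs = (4 − 2)/8 = 0.25.
Right endpoints: 2.25, 2.5, 2.75, 3, 3.25, 3.5, 3.75, 4.
v(2.25) ≈ 3.12250, v(2.5) ≈ 3.24037, v(2.75) ≈ 3.35410, v(3) ≈ 3.46410, v(3.25) ≈ 3.57071, v(3.5) ≈ 3.67423, v(3.75) ≈ 3.77492, v(4) ≈ 3.87298.
Sum = Δs · [v(2.25) + v(2.5) + v(2.75) + ...].
Sum ≈ 7.01848.

7.01848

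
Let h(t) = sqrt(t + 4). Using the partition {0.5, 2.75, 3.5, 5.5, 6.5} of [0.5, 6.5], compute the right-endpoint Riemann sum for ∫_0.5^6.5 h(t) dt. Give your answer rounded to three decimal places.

Subinterval widths: 2.25, 0.75, 2, 1.
Right endpoints: 2.75, 3.5, 5.5, 6.5.
h(2.75) ≈ 2.598, h(3.5) ≈ 2.739, h(5.5) ≈ 3.082, h(6.5) ≈ 3.240.
Sum = Σ Δt_i · h(t_i).
Sum ≈ 17.304.

17.304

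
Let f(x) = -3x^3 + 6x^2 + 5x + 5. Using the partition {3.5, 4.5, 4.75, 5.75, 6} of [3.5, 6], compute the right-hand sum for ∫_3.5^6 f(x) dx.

Subinterval widths: 1, 0.25, 1, 0.25.
Right endpoints: 4.5, 4.75, 5.75, 6.
f(4.5) = -124.375, f(4.75) = -157.390625, f(5.75) = -338.203125, f(6) = -397.
Sum = Σ Δx_i · f(x_i).
Sum = -601.17578125.

-601.17578125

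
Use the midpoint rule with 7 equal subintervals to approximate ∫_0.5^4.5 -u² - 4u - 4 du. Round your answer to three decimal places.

Δu = (4.5 − 0.5)/7 = 4/7.
Midpoints: 11/14, 19/14, 27/14, 2.5, 43/14, 51/14, 59/14.
f(11/14) = -1521/196, f(19/14) = -2209/196, f(27/14) = -3025/196, f(2.5) = -20.25, f(43/14) = -5041/196, f(51/14) = -6241/196, f(59/14) = -7569/196.
Sum = Δu · [f(11/14) + f(19/14) + f(27/14) + ...].
Sum ≈ -86.224.

-86.224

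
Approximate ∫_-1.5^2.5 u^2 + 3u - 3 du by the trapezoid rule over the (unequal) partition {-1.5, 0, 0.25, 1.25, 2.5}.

1.390625

Subinterval widths: 1.5, 0.25, 1, 1.25.
f(-1.5) = -5.25, f(0) = -3, f(0.25) = -2.1875, f(1.25) = 2.3125, f(2.5) = 10.75.
On each subinterval the trapezoid contributes (Δu_i/2)·[f(u_{i-1}) + f(u_i)].
Sum = 1.390625.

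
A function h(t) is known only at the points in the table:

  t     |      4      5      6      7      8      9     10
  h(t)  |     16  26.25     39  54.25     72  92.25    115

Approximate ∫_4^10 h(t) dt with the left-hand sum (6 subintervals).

299.75

Δt = 1.
Sum = 1·[16 + 26.25 + 39 + 54.25 + 72 + 92.25] = 299.75.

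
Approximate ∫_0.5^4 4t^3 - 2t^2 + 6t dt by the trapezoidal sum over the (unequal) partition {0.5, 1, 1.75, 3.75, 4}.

303.21875

Subinterval widths: 0.5, 0.75, 2, 0.25.
f(0.5) = 3, f(1) = 8, f(1.75) = 25.8125, f(3.75) = 205.3125, f(4) = 248.
On each subinterval the trapezoid contributes (Δt_i/2)·[f(t_{i-1}) + f(t_i)].
Sum = 303.21875.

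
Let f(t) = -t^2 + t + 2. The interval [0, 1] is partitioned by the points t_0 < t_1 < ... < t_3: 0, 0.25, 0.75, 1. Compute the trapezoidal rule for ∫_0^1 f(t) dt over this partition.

Subinterval widths: 0.25, 0.5, 0.25.
f(0) = 2, f(0.25) = 2.1875, f(0.75) = 2.1875, f(1) = 2.
On each subinterval the trapezoid contributes (Δt_i/2)·[f(t_{i-1}) + f(t_i)].
Sum = 2.140625.

2.140625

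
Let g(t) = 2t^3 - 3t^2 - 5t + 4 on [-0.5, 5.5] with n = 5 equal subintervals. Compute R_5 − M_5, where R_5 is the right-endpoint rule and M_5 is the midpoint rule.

R_5 = 385.08.
M_5 = 231.36.
R_5 − M_5 = 153.72.

153.72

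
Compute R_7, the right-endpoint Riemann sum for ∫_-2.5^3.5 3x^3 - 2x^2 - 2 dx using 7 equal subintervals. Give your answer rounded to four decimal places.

Δx = (3.5 − (-2.5))/7 = 6/7.
Right endpoints: -23/14, -11/14, 1/14, 13/14, 25/14, 37/14, 3.5.
f(-23/14) = -56801/2744, f(-11/14) = -12869/2744, f(1/14) = -5513/2744, f(13/14) = -3629/2744, f(25/14) = 23887/2744, f(37/14) = 108139/2744, f(3.5) = 102.125.
Sum = Δx · [f(-23/14) + f(-11/14) + f(1/14) + ...].
Sum ≈ 104.1582.

104.1582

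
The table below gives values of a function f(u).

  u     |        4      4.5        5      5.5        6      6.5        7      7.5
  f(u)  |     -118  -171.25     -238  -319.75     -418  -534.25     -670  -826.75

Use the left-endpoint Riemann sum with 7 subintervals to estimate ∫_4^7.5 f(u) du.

Δu = 0.5.
Sum = 0.5·[(-118) + (-171.25) + (-238) + (-319.75) + (-418) + (-534.25) + (-670)] = -1234.625.

-1234.625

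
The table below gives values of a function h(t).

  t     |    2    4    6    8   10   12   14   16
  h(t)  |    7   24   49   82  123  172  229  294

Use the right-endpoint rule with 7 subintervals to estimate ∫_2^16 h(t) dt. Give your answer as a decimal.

Δt = 2.
Sum = 2·[24 + 49 + 82 + 123 + 172 + 229 + 294] = 1946.

1946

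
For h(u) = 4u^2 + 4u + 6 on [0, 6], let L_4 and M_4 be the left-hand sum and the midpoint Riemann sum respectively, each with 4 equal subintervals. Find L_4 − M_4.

L_4 = 279.
M_4 = 391.5.
L_4 − M_4 = -112.5.

-112.5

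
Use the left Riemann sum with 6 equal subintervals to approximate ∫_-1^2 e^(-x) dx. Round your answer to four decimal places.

Δx = (2 − (-1))/6 = 0.5.
Left endpoints: -1, -0.5, 0, 0.5, 1, 1.5.
f(-1) ≈ 2.7183, f(-0.5) ≈ 1.6487, f(0) ≈ 1.0000, f(0.5) ≈ 0.6065, f(1) ≈ 0.3679, f(1.5) ≈ 0.2231.
Sum = Δx · [f(-1) + f(-0.5) + f(0) + ...].
Sum ≈ 3.2823.

3.2823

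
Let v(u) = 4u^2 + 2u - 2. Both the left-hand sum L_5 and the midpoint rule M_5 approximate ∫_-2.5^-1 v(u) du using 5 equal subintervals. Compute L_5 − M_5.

L_5 = 14.04.
M_5 = 11.205.
L_5 − M_5 = 2.835.

2.835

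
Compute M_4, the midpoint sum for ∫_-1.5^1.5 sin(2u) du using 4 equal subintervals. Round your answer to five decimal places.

0.00000

Δu = (1.5 − (-1.5))/4 = 0.75.
Midpoints: -1.125, -0.375, 0.375, 1.125.
f(-1.125) ≈ -0.77807, f(-0.375) ≈ -0.68164, f(0.375) ≈ 0.68164, f(1.125) ≈ 0.77807.
Sum = Δu · [f(-1.125) + f(-0.375) + f(0.375) + f(1.125)].
Sum ≈ 0.00000.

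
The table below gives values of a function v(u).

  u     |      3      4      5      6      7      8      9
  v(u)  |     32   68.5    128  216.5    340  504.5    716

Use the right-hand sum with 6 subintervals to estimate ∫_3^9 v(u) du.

Δu = 1.
Sum = 1·[68.5 + 128 + 216.5 + 340 + 504.5 + 716] = 1973.5.

1973.5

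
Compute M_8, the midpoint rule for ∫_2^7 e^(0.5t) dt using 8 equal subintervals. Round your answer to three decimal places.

Δt = (7 − 2)/8 = 0.625.
Midpoints: 2.3125, 2.9375, 3.5625, 4.1875, 4.8125, 5.4375, 6.0625, 6.6875.
f(2.3125) ≈ 3.178, f(2.9375) ≈ 4.344, f(3.5625) ≈ 5.937, f(4.1875) ≈ 8.115, f(4.8125) ≈ 11.092, f(5.4375) ≈ 15.161, f(6.0625) ≈ 20.723, f(6.6875) ≈ 28.325.
Sum = Δt · [f(2.3125) + f(2.9375) + f(3.5625) + ...].
Sum ≈ 60.548.

60.548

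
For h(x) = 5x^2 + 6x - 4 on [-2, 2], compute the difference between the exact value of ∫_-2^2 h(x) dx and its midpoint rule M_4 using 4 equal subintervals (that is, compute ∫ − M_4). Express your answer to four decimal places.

1.6667

Exact integral: ∫_-2^2 h(x) dx ≈ 10.666667.
M_4 = 9.
Error ≈ 10.666667 − 9 ≈ 1.6667.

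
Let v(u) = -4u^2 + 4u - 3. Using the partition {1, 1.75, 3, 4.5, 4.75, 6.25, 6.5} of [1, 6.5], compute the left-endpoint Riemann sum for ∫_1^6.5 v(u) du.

-214.5

Subinterval widths: 0.75, 1.25, 1.5, 0.25, 1.5, 0.25.
Left endpoints: 1, 1.75, 3, 4.5, 4.75, 6.25.
v(1) = -3, v(1.75) = -8.25, v(3) = -27, v(4.5) = -66, v(4.75) = -74.25, v(6.25) = -134.25.
Sum = Σ Δu_i · v(u_i).
Sum = -214.5.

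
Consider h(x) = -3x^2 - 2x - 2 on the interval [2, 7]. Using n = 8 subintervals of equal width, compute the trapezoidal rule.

-390.9765625

Δx = (7 − 2)/8 = 0.625.
h(2) = -18, h(2.625) = -27.921875, h(3.25) = -40.1875, h(3.875) = -54.796875, h(4.5) = -71.75, h(5.125) = -91.046875, h(5.75) = -112.6875, h(6.375) = -136.671875, h(7) = -163.
T_8 = (Δx/2)·[h(x_0) + 2h(x_1) + ... + 2h(x_{7}) + h(x_8)].
Sum = -390.9765625.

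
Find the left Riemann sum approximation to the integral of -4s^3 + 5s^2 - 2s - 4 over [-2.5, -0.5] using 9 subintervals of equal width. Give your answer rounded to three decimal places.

73.879

Δs = (-0.5 − (-2.5))/9 = 2/9.
Left endpoints: -2.5, -41/18, -37/18, -11/6, -29/18, -25/18, -7/6, -17/18, -13/18.
f(-2.5) = 94.75, f(-41/18) = 215107/2916, f(-37/18) = 163235/2916, f(-11/6) = 4441/108, f(-29/18) = 84355/2916, f(-25/18) = 55811/2916, f(-7/6) = 1241/108, f(-17/18) = 16675/2916, f(-13/18) = 4547/2916.
Sum = Δs · [f(-2.5) + f(-41/18) + f(-37/18) + ...].
Sum ≈ 73.879.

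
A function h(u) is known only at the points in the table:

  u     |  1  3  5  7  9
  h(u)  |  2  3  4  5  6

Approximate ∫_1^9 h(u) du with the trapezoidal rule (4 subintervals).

32

Δu = 2.
T_4 = (2/2)·[2 + 2·3 + 2·4 + 2·5 + 6] = 32.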